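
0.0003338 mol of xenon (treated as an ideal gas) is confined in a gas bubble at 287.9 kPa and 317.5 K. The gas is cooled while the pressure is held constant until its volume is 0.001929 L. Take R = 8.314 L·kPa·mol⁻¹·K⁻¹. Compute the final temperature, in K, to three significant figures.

T₂ ≈ 200 K

From PV = nRT: V₁ = nRT₁/P₁ = 0.003061 L.
P constant ⇒ V ∝ T: P₂ = P₁; T₂ = T₁·(V₂/V₁) = 200.1 K.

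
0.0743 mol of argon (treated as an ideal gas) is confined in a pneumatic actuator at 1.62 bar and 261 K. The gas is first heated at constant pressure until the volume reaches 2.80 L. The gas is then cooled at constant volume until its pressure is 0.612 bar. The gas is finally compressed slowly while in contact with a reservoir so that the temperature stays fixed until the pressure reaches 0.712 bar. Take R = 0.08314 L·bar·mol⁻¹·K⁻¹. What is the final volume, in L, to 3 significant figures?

From PV = nRT: V₁ = nRT₁/P₁ = 0.9952 L.
Isobaric, so V/T is constant: P₂ = P₁; T₂ = T₁·(V₂/V₁) = 734.3 K.
V constant ⇒ P ∝ T: V₃ = V₂; T₃ = T₂·(P₃/P₂) = 277.4 K.
Isothermal, so P V is constant: T₄ = T₃; V₄ = V₃·(P₃/P₄) = 2.407 L.

V₄ ≈ 2.41 L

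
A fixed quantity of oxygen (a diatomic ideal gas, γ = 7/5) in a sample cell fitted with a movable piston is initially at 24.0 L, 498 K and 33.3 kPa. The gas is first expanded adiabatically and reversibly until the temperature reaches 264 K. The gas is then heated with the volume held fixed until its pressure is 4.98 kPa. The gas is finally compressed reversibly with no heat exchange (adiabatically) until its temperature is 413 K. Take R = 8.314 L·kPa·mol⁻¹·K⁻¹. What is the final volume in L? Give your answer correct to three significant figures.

Reversible adiabatic, γ = 7/5: P₂ = P₁·(T₂/T₁)^(γ/(γ−1)) = 3.612 kPa; V₂ = V₁·(T₁/T₂)^(1/(γ−1)) = 117.3 L.
Isochoric, so P/T is constant: V₃ = V₂; T₃ = T₂·(P₃/P₂) = 364.0 K.
Reversible adiabatic, γ = 7/5: P₄ = P₃·(T₄/T₃)^(γ/(γ−1)) = 7.750 kPa; V₄ = V₃·(T₃/T₄)^(1/(γ−1)) = 85.53 L.

V₄ ≈ 85.5 L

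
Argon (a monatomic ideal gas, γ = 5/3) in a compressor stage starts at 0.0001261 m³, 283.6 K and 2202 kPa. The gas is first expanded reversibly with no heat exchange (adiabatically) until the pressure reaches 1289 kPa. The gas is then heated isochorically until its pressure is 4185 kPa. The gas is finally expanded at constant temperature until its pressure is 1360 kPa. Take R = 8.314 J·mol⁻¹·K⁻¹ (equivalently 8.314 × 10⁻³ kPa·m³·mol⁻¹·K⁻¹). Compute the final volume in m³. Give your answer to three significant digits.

Reversible adiabatic, γ = 5/3: T₂ = T₁·(P₂/P₁)^((γ−1)/γ) = 228.9 K; V₂ = V₁·(P₁/P₂)^(1/γ) = 0.0001739 m³.
V constant ⇒ P ∝ T: V₃ = V₂; T₃ = T₂·(P₃/P₂) = 743.2 K.
Isothermal, so P V is constant: T₄ = T₃; V₄ = V₃·(P₃/P₄) = 0.0005351 m³.

V₄ ≈ 0.000535 m³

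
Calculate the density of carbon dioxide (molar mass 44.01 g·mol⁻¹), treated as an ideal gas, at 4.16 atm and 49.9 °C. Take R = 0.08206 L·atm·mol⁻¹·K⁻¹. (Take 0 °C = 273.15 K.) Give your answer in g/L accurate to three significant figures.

ρ = PM/(RT) = (4.16 × 44.01) / (0.08206 × 323.0)

ρ ≈ 6.91 g/L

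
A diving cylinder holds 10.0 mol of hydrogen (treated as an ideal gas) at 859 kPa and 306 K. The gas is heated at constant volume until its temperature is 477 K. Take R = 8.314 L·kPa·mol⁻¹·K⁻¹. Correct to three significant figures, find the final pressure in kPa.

From PV = nRT: V₁ = nRT₁/P₁ = 29.62 L.
Isochoric, so P/T is constant: V₂ = V₁; P₂ = P₁·(T₂/T₁) = 1339 kPa.

P₂ ≈ 1.34e+03 kPa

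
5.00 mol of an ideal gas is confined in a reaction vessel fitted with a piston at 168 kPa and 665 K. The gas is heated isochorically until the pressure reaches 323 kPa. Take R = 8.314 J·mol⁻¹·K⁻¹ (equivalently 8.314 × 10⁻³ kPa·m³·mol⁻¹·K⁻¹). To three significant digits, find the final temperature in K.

T₂ ≈ 1.28e+03 K

From PV = nRT: V₁ = nRT₁/P₁ = 0.1645 m³.
Isochoric, so P/T is constant: V₂ = V₁; T₂ = T₁·(P₂/P₁) = 1279 K.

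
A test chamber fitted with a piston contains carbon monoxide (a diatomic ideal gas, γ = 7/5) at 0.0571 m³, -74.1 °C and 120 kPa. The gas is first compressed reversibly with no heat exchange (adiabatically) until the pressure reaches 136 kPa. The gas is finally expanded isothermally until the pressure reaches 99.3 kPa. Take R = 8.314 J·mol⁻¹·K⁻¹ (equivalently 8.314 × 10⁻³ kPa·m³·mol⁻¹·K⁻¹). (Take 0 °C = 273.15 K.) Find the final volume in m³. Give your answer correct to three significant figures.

V₃ ≈ 0.0715 m³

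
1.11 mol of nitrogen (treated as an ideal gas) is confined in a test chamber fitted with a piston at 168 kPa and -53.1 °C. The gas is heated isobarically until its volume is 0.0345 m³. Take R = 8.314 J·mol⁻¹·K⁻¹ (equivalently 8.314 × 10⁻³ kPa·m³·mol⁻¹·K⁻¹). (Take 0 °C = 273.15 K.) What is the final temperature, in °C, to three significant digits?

T₂ ≈ 355 °C

Convert: T₁ = 220.0 K.
From PV = nRT: V₁ = nRT₁/P₁ = 0.01209 m³.
P constant ⇒ V ∝ T: P₂ = P₁; T₂ = T₁·(V₂/V₁) = 628.1 K.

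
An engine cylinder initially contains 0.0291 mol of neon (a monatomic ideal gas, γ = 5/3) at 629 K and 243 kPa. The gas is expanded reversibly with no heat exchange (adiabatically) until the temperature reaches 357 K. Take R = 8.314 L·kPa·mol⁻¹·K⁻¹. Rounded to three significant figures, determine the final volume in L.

V₂ ≈ 1.46 L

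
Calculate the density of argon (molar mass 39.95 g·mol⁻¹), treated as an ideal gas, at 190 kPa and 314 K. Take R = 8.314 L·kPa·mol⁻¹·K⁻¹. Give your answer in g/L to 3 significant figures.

ρ = PM/(RT) = (190 × 39.95) / (8.314 × 314.0)

ρ ≈ 2.91 g/L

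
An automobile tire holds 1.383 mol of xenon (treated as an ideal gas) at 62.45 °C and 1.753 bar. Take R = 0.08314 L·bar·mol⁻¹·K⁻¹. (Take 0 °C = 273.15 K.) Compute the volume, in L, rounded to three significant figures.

V ≈ 22.0 L

Convert: T = 335.60 K.
PV = nRT ⇒ V = nRT/P = (1.383 × 0.08314 × 335.60) / 1.753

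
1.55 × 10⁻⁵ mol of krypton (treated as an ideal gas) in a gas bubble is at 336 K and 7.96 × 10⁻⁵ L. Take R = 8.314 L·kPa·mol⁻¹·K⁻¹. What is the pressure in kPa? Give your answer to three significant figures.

P ≈ 544 kPa

PV = nRT ⇒ P = nRT/V = (1.55e-05 × 8.314 × 336) / 7.96e-05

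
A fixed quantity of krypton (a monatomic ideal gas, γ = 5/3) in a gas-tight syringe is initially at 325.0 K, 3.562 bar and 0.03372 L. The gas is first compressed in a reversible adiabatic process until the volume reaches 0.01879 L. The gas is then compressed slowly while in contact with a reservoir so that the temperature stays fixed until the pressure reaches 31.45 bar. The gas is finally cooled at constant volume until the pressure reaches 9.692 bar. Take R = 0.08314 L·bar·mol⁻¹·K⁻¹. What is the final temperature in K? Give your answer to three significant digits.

T₄ ≈ 148 K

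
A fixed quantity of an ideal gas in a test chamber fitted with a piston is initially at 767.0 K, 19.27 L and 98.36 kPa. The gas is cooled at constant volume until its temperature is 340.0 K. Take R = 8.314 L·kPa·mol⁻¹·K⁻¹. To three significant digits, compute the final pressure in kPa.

Isochoric, so P/T is constant: V₂ = V₁; P₂ = P₁·(T₂/T₁) = 43.60 kPa.

P₂ ≈ 43.6 kPa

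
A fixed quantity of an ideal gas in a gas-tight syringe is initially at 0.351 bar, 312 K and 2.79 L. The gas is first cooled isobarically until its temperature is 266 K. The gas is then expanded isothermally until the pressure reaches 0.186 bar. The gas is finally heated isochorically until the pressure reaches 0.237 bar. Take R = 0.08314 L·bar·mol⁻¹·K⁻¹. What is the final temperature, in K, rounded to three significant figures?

Isobaric, so V/T is constant: P₂ = P₁; V₂ = V₁·(T₂/T₁) = 2.379 L.
T constant ⇒ Boyle's law P V = const: T₃ = T₂; V₃ = V₂·(P₂/P₃) = 4.489 L.
Isochoric, so P/T is constant: V₄ = V₃; T₄ = T₃·(P₄/P₃) = 338.9 K.

T₄ ≈ 339 K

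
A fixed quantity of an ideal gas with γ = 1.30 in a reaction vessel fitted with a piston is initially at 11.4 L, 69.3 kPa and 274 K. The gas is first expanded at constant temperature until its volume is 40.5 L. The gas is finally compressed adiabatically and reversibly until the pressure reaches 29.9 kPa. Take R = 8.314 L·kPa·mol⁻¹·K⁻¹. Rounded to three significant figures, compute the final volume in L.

Isothermal, so P V is constant: T₂ = T₁; P₂ = P₁·(V₁/V₂) = 19.51 kPa.
Reversible adiabatic, γ = 1.30: T₃ = T₂·(P₃/P₂)^((γ−1)/γ) = 302.4 K; V₃ = V₂·(P₂/P₃)^(1/γ) = 29.16 L.

V₃ ≈ 29.2 L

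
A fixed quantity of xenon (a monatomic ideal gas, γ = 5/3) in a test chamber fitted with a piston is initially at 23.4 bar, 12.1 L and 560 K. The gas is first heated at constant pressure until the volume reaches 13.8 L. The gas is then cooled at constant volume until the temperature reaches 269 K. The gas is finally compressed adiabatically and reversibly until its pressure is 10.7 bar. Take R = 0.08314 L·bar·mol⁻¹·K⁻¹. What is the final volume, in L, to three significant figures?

V₄ ≈ 13.1 L

P constant ⇒ V ∝ T: P₂ = P₁; T₂ = T₁·(V₂/V₁) = 638.7 K.
V constant ⇒ P ∝ T: V₃ = V₂; P₃ = P₂·(T₃/T₂) = 9.856 bar.
Reversible adiabatic, γ = 5/3: T₄ = T₃·(P₄/P₃)^((γ−1)/γ) = 278.0 K; V₄ = V₃·(P₃/P₄)^(1/γ) = 13.14 L.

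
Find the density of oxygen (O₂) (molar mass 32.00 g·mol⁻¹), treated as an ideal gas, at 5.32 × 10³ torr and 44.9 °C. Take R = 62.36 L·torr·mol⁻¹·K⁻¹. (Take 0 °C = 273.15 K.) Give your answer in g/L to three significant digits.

ρ = PM/(RT) = (5.32e+03 × 32.00) / (62.36 × 318.0)

ρ ≈ 8.58 g/L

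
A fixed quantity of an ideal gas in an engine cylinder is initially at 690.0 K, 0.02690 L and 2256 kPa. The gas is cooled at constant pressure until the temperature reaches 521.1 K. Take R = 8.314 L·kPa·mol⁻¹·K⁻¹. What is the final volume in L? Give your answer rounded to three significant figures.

P constant ⇒ V ∝ T: P₂ = P₁; V₂ = V₁·(T₂/T₁) = 0.02032 L.

V₂ ≈ 0.0203 L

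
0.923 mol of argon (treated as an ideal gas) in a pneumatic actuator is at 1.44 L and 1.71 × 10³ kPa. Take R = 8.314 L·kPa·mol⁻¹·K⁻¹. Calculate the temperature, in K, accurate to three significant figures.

PV = nRT ⇒ T = PV/(nR) = (1.71e+03 × 1.44) / (0.923 × 8.314)

T ≈ 321 K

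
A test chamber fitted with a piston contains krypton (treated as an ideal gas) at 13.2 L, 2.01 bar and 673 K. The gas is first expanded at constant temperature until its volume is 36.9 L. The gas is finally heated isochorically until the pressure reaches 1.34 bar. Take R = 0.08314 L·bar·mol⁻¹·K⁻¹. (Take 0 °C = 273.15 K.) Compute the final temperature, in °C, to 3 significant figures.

T₃ ≈ 981 °C

Isothermal, so P V is constant: T₂ = T₁; P₂ = P₁·(V₁/V₂) = 0.7190 bar.
Isochoric, so P/T is constant: V₃ = V₂; T₃ = T₂·(P₃/P₂) = 1254 K.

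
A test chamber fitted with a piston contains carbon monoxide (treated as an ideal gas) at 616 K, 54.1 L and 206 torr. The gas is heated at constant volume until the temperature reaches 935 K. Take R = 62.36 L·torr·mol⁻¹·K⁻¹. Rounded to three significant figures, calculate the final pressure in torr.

P₂ ≈ 313 torr

Isochoric, so P/T is constant: V₂ = V₁; P₂ = P₁·(T₂/T₁) = 312.7 torr.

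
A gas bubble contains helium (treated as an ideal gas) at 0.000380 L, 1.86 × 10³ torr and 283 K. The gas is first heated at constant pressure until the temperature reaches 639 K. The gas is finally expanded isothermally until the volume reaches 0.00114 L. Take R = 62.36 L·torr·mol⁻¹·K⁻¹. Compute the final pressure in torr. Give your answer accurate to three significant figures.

P₃ ≈ 1.40e+03 torr

Isobaric, so V/T is constant: P₂ = P₁; V₂ = V₁·(T₂/T₁) = 0.0008580 L.
T constant ⇒ Boyle's law P V = const: T₃ = T₂; P₃ = P₂·(V₂/V₃) = 1400 torr.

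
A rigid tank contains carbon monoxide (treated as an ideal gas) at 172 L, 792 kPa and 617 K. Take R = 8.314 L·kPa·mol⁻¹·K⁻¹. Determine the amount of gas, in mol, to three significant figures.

PV = nRT ⇒ n = PV/(RT) = (792 × 172) / (8.314 × 617)

n ≈ 26.6 mol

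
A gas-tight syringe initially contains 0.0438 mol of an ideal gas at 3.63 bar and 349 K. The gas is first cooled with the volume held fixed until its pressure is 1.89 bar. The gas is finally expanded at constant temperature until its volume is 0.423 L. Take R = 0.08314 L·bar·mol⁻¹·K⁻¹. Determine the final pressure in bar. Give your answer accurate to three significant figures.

P₃ ≈ 1.56 bar

From PV = nRT: V₁ = nRT₁/P₁ = 0.3501 L.
V constant ⇒ P ∝ T: V₂ = V₁; T₂ = T₁·(P₂/P₁) = 181.7 K.
T constant ⇒ Boyle's law P V = const: T₃ = T₂; P₃ = P₂·(V₂/V₃) = 1.564 bar.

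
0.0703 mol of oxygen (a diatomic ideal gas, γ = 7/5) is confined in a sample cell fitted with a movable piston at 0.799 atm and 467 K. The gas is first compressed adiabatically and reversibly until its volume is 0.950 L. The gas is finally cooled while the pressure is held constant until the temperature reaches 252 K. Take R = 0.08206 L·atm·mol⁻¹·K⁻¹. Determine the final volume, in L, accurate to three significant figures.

V₃ ≈ 0.309 L

From PV = nRT: V₁ = nRT₁/P₁ = 3.372 L.
Adiabatic (γ = 7/5), T V^(γ−1) and P V^γ constant: T₂ = T₁·(V₁/V₂)^(γ−1) = 775.1 K; P₂ = P₁·(V₁/V₂)^γ = 4.707 atm.
Isobaric, so V/T is constant: P₃ = P₂; V₃ = V₂·(T₃/T₂) = 0.3089 L.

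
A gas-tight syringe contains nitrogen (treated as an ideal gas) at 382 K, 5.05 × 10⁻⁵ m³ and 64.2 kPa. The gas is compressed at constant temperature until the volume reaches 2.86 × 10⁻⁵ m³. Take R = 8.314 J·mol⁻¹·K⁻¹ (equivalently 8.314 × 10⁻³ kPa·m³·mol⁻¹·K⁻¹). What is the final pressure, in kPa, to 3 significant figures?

Isothermal, so P V is constant: T₂ = T₁; P₂ = P₁·(V₁/V₂) = 113.4 kPa.

P₂ ≈ 113 kPa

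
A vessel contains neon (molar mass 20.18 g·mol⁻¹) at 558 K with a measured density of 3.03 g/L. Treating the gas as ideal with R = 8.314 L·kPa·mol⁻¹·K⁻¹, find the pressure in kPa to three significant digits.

P ≈ 697 kPa

ρ = PM/(RT) ⇒ P = ρRT/M = (3.03 × 8.314 × 558.0) / 20.18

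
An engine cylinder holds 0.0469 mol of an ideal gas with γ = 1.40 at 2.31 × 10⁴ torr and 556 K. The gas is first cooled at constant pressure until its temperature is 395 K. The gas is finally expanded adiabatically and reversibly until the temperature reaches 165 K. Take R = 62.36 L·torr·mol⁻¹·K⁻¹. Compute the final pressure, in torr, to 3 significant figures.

P₃ ≈ 1.09e+03 torr

From PV = nRT: V₁ = nRT₁/P₁ = 0.07039 L.
P constant ⇒ V ∝ T: P₂ = P₁; V₂ = V₁·(T₂/T₁) = 0.05001 L.
Reversible adiabatic, γ = 1.40: P₃ = P₂·(T₃/T₂)^(γ/(γ−1)) = 1088 torr; V₃ = V₂·(T₂/T₃)^(1/(γ−1)) = 0.4435 L.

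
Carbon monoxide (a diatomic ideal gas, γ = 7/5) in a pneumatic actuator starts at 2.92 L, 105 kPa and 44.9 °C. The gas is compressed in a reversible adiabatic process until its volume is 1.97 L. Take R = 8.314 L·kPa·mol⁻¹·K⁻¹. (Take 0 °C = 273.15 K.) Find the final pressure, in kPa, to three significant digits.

Convert: T₁ = 318.0 K.
Adiabatic (γ = 7/5), T V^(γ−1) and P V^γ constant: T₂ = T₁·(V₁/V₂)^(γ−1) = 372.3 K; P₂ = P₁·(V₁/V₂)^γ = 182.2 kPa.

P₂ ≈ 182 kPa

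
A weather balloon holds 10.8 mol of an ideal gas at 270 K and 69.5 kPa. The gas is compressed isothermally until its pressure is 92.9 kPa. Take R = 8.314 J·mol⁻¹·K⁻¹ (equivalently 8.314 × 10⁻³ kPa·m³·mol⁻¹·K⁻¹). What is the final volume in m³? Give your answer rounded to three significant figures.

V₂ ≈ 0.261 m³

From PV = nRT: V₁ = nRT₁/P₁ = 0.3488 m³.
Isothermal, so P V is constant: T₂ = T₁; V₂ = V₁·(P₁/P₂) = 0.2610 m³.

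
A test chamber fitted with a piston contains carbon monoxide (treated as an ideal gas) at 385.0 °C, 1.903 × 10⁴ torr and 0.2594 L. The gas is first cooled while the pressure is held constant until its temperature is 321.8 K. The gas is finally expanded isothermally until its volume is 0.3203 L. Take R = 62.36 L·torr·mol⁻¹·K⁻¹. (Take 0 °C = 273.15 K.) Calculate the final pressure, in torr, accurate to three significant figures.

P₃ ≈ 7.54e+03 torr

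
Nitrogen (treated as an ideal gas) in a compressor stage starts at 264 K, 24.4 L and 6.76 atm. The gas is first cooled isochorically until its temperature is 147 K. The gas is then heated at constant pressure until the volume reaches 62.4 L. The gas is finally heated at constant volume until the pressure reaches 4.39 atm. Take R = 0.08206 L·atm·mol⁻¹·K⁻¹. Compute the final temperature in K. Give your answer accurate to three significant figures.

T₄ ≈ 438 K

V constant ⇒ P ∝ T: V₂ = V₁; P₂ = P₁·(T₂/T₁) = 3.764 atm.
Isobaric, so V/T is constant: P₃ = P₂; T₃ = T₂·(V₃/V₂) = 375.9 K.
Isochoric, so P/T is constant: V₄ = V₃; T₄ = T₃·(P₄/P₃) = 438.4 K.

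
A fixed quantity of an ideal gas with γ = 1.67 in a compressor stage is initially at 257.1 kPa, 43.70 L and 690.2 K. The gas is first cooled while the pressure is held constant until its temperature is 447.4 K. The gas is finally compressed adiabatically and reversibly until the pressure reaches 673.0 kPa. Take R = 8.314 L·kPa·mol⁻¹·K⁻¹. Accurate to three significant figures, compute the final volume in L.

V₃ ≈ 15.9 L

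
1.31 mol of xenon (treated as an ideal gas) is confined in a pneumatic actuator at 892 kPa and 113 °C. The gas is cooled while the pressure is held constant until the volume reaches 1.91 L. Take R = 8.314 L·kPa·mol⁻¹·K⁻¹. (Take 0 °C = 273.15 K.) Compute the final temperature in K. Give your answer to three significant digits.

T₂ ≈ 156 K

Convert: T₁ = 386.1 K.
From PV = nRT: V₁ = nRT₁/P₁ = 4.715 L.
Isobaric, so V/T is constant: P₂ = P₁; T₂ = T₁·(V₂/V₁) = 156.4 K.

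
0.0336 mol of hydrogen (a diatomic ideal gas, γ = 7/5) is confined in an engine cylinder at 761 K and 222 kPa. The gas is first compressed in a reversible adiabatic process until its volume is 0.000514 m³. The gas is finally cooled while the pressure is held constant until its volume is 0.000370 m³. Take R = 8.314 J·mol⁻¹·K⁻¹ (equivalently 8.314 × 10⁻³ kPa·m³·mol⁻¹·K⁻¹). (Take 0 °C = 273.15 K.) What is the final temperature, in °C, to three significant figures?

From PV = nRT: V₁ = nRT₁/P₁ = 0.0009576 m³.
Reversible adiabatic, γ = 7/5: T₂ = T₁·(V₁/V₂)^(γ−1) = 976.0 K; P₂ = P₁·(V₁/V₂)^γ = 530.5 kPa.
P constant ⇒ V ∝ T: P₃ = P₂; T₃ = T₂·(V₃/V₂) = 702.6 K.

T₃ ≈ 429 °C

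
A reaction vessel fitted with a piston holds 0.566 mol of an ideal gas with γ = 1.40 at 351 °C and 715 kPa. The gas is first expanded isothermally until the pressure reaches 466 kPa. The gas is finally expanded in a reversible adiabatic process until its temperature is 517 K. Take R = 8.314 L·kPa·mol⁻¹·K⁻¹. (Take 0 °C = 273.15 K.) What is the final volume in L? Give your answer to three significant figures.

Convert: T₁ = 624.1 K.
From PV = nRT: V₁ = nRT₁/P₁ = 4.108 L.
Isothermal, so P V is constant: T₂ = T₁; V₂ = V₁·(P₁/P₂) = 6.303 L.
Adiabatic (γ = 1.40), T V^(γ−1) and P V^γ constant: P₃ = P₂·(T₃/T₂)^(γ/(γ−1)) = 241.0 kPa; V₃ = V₂·(T₂/T₃)^(1/(γ−1)) = 10.09 L.

V₃ ≈ 10.1 L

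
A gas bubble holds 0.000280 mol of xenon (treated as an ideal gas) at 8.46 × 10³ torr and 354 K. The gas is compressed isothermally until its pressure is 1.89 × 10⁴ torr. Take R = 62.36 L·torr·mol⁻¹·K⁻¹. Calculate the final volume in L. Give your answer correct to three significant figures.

From PV = nRT: V₁ = nRT₁/P₁ = 0.0007306 L.
Isothermal, so P V is constant: T₂ = T₁; V₂ = V₁·(P₁/P₂) = 0.0003270 L.

V₂ ≈ 0.000327 L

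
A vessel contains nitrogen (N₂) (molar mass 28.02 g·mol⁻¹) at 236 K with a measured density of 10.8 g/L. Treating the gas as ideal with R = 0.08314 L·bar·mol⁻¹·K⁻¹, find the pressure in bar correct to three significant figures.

P ≈ 7.56 bar

ρ = PM/(RT) ⇒ P = ρRT/M = (10.8 × 0.08314 × 236.0) / 28.02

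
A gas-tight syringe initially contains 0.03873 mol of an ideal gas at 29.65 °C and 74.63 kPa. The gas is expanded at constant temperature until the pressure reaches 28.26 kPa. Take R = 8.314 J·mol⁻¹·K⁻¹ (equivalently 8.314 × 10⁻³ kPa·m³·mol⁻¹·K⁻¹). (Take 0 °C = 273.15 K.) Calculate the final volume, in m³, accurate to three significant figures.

V₂ ≈ 0.00345 m³

Convert: T₁ = 302.8 K.
From PV = nRT: V₁ = nRT₁/P₁ = 0.001306 m³.
Isothermal, so P V is constant: T₂ = T₁; V₂ = V₁·(P₁/P₂) = 0.003450 m³.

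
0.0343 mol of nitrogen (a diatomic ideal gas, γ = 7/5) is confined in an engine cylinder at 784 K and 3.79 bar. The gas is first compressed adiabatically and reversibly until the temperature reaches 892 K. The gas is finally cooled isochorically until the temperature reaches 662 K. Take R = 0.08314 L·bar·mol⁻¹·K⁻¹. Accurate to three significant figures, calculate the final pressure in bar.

P₃ ≈ 4.42 bar

From PV = nRT: V₁ = nRT₁/P₁ = 0.5899 L.
Reversible adiabatic, γ = 7/5: P₂ = P₁·(T₂/T₁)^(γ/(γ−1)) = 5.954 bar; V₂ = V₁·(T₁/T₂)^(1/(γ−1)) = 0.4272 L.
V constant ⇒ P ∝ T: V₃ = V₂; P₃ = P₂·(T₃/T₂) = 4.419 bar.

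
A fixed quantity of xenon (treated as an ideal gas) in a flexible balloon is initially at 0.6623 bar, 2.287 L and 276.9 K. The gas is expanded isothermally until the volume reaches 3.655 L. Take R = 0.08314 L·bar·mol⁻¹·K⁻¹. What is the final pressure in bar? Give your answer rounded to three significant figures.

P₂ ≈ 0.414 bar

Isothermal, so P V is constant: T₂ = T₁; P₂ = P₁·(V₁/V₂) = 0.4144 bar.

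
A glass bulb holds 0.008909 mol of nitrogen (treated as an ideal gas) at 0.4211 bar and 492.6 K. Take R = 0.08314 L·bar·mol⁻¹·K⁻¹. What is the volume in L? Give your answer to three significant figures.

V ≈ 0.866 L

PV = nRT ⇒ V = nRT/P = (0.008909 × 0.08314 × 492.6) / 0.4211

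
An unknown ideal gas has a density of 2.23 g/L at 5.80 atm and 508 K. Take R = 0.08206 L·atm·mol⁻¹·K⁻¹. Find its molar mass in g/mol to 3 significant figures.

M ≈ 16.0 g/mol

ρ = PM/(RT) ⇒ M = ρRT/P = (2.23 × 0.08206 × 508.0) / 5.80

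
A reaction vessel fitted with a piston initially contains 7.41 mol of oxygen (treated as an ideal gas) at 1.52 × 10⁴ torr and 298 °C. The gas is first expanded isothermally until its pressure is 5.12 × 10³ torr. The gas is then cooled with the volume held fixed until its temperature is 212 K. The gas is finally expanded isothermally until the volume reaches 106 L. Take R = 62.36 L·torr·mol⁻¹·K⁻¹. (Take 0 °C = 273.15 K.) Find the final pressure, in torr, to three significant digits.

P₄ ≈ 924 torr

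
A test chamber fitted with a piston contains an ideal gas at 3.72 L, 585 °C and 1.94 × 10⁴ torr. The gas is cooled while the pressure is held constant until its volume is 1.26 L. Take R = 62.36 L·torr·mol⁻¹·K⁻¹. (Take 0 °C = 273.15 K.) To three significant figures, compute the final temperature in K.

T₂ ≈ 291 K

Convert: T₁ = 858.1 K.
P constant ⇒ V ∝ T: P₂ = P₁; T₂ = T₁·(V₂/V₁) = 290.7 K.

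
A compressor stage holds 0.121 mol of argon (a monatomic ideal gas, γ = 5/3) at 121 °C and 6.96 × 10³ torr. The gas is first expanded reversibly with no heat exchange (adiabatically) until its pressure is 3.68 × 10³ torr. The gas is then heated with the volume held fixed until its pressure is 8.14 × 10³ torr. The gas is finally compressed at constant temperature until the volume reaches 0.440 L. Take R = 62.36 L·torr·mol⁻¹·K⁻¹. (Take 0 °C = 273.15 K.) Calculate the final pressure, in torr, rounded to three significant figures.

P₄ ≈ 1.16e+04 torr

Convert: T₁ = 394.1 K.
From PV = nRT: V₁ = nRT₁/P₁ = 0.4273 L.
Reversible adiabatic, γ = 5/3: T₂ = T₁·(P₂/P₁)^((γ−1)/γ) = 305.5 K; V₂ = V₁·(P₁/P₂)^(1/γ) = 0.6263 L.
V constant ⇒ P ∝ T: V₃ = V₂; T₃ = T₂·(P₃/P₂) = 675.7 K.
Isothermal, so P V is constant: T₄ = T₃; P₄ = P₃·(V₃/V₄) = 1.159e+04 torr.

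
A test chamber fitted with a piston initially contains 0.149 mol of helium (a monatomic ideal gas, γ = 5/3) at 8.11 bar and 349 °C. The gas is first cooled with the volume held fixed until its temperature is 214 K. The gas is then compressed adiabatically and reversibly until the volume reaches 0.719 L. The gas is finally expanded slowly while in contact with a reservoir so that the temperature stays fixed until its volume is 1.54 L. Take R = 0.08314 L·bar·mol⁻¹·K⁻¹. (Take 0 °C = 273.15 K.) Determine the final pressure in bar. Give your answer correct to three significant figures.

Convert: T₁ = 622.1 K.
From PV = nRT: V₁ = nRT₁/P₁ = 0.9503 L.
V constant ⇒ P ∝ T: V₂ = V₁; P₂ = P₁·(T₂/T₁) = 2.790 bar.
Reversible adiabatic, γ = 5/3: T₃ = T₂·(V₂/V₃)^(γ−1) = 257.7 K; P₃ = P₂·(V₂/V₃)^γ = 4.441 bar.
Isothermal, so P V is constant: T₄ = T₃; P₄ = P₃·(V₃/V₄) = 2.073 bar.

P₄ ≈ 2.07 bar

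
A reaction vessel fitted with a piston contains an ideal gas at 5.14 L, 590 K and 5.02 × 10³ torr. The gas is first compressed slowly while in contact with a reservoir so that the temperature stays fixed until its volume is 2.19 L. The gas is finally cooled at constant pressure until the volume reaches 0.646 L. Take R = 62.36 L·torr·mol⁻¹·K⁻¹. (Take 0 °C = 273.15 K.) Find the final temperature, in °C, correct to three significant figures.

T₃ ≈ -99.1 °C

T constant ⇒ Boyle's law P V = const: T₂ = T₁; P₂ = P₁·(V₁/V₂) = 1.178e+04 torr.
Isobaric, so V/T is constant: P₃ = P₂; T₃ = T₂·(V₃/V₂) = 174.0 K.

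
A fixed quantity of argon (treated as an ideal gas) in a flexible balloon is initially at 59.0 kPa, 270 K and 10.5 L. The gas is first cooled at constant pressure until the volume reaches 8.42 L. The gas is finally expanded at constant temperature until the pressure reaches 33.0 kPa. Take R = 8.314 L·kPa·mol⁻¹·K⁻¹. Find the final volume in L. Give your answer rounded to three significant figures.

V₃ ≈ 15.1 L

Isobaric, so V/T is constant: P₂ = P₁; T₂ = T₁·(V₂/V₁) = 216.5 K.
T constant ⇒ Boyle's law P V = const: T₃ = T₂; V₃ = V₂·(P₂/P₃) = 15.05 L.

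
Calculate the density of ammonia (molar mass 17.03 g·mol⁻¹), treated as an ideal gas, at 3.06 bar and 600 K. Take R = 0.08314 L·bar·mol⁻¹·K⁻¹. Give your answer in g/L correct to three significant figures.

ρ ≈ 1.04 g/L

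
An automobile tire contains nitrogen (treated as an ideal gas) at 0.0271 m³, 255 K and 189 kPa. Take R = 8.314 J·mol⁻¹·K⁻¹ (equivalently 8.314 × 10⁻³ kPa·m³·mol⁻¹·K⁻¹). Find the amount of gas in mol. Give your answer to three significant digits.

n ≈ 2.42 mol

PV = nRT ⇒ n = PV/(RT) = (189 × 0.0271) / (8.314 × 10⁻³ × 255)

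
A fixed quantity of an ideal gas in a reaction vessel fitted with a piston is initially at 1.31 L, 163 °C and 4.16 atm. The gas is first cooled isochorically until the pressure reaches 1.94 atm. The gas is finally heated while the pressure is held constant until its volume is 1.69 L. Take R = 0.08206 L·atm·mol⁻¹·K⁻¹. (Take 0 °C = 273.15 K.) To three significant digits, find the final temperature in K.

T₃ ≈ 262 K

Convert: T₁ = 436.1 K.
Isochoric, so P/T is constant: V₂ = V₁; T₂ = T₁·(P₂/P₁) = 203.4 K.
P constant ⇒ V ∝ T: P₃ = P₂; T₃ = T₂·(V₃/V₂) = 262.4 K.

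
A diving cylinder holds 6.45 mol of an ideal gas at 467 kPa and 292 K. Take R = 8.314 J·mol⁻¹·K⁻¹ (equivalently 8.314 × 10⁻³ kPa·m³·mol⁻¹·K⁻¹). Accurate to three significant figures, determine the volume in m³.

V ≈ 0.0335 m³

PV = nRT ⇒ V = nRT/P = (6.45 × 8.314 × 10⁻³ × 292) / 467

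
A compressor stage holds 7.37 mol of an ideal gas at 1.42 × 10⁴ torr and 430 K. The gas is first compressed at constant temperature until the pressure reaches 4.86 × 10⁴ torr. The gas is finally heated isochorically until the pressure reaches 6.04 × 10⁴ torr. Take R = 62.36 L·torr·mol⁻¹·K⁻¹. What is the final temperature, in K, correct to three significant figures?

T₃ ≈ 534 K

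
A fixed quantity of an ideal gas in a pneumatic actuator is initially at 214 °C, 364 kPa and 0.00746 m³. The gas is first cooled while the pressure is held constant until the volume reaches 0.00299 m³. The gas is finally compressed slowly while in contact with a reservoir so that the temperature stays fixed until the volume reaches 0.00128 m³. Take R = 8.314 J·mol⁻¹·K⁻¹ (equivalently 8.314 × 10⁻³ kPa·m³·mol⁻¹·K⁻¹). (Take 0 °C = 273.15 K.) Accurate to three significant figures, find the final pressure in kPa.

Convert: T₁ = 487.1 K.
P constant ⇒ V ∝ T: P₂ = P₁; T₂ = T₁·(V₂/V₁) = 195.3 K.
Isothermal, so P V is constant: T₃ = T₂; P₃ = P₂·(V₂/V₃) = 850.3 kPa.

P₃ ≈ 850 kPa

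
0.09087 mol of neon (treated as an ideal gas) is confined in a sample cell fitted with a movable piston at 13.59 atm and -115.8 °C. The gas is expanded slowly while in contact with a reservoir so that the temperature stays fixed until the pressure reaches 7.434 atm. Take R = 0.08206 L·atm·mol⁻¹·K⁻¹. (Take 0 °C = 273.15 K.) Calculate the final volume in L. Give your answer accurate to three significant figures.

V₂ ≈ 0.158 L

Convert: T₁ = 157.3 K.
From PV = nRT: V₁ = nRT₁/P₁ = 0.08634 L.
T constant ⇒ Boyle's law P V = const: T₂ = T₁; V₂ = V₁·(P₁/P₂) = 0.1578 L.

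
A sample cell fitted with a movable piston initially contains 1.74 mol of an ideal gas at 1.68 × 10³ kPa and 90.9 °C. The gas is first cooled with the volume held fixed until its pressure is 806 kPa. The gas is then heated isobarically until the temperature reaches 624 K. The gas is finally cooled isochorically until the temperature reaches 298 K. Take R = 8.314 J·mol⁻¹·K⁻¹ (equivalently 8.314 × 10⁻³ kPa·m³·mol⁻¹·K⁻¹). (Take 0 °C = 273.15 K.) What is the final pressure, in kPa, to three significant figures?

Convert: T₁ = 364.0 K.
From PV = nRT: V₁ = nRT₁/P₁ = 0.003135 m³.
V constant ⇒ P ∝ T: V₂ = V₁; T₂ = T₁·(P₂/P₁) = 174.7 K.
P constant ⇒ V ∝ T: P₃ = P₂; V₃ = V₂·(T₃/T₂) = 0.01120 m³.
Isochoric, so P/T is constant: V₄ = V₃; P₄ = P₃·(T₄/T₃) = 384.9 kPa.

P₄ ≈ 385 kPa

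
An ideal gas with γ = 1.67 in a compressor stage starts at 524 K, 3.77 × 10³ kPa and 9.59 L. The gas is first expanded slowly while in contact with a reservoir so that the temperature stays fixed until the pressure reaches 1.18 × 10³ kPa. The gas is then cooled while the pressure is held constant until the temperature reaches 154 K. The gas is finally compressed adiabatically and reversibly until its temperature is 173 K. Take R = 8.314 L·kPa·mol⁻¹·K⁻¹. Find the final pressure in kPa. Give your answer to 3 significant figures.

P₄ ≈ 1.58e+03 kPa

T constant ⇒ Boyle's law P V = const: T₂ = T₁; V₂ = V₁·(P₁/P₂) = 30.64 L.
Isobaric, so V/T is constant: P₃ = P₂; V₃ = V₂·(T₃/T₂) = 9.005 L.
Adiabatic (γ = 1.67), T V^(γ−1) and P V^γ constant: P₄ = P₃·(T₄/T₃)^(γ/(γ−1)) = 1577 kPa; V₄ = V₃·(T₃/T₄)^(1/(γ−1)) = 7.569 L.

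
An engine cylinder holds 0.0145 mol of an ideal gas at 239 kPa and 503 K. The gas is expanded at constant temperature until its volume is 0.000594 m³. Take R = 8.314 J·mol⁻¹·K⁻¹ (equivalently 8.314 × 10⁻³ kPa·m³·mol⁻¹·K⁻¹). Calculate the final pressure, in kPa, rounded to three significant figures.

P₂ ≈ 102 kPa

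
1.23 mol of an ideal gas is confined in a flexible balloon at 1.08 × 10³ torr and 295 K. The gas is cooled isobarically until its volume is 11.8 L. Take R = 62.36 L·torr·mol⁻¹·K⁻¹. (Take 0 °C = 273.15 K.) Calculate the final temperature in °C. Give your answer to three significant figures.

T₂ ≈ -107 °C

From PV = nRT: V₁ = nRT₁/P₁ = 20.95 L.
Isobaric, so V/T is constant: P₂ = P₁; T₂ = T₁·(V₂/V₁) = 166.1 K.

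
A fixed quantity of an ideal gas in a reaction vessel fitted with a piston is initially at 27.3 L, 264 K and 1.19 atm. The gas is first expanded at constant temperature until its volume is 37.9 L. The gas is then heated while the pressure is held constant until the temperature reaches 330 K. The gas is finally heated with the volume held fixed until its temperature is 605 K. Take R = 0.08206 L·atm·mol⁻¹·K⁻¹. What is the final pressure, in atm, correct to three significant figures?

P₄ ≈ 1.57 atm

Isothermal, so P V is constant: T₂ = T₁; P₂ = P₁·(V₁/V₂) = 0.8572 atm.
Isobaric, so V/T is constant: P₃ = P₂; V₃ = V₂·(T₃/T₂) = 47.38 L.
V constant ⇒ P ∝ T: V₄ = V₃; P₄ = P₃·(T₄/T₃) = 1.571 atm.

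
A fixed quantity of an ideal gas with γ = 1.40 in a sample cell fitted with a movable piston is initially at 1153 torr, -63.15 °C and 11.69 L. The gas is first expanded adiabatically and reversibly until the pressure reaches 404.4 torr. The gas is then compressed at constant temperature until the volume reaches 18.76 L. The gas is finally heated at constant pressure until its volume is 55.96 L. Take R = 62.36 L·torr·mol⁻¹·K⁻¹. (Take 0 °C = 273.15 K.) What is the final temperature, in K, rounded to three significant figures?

Convert: T₁ = 210.0 K.
Reversible adiabatic, γ = 1.40: T₂ = T₁·(P₂/P₁)^((γ−1)/γ) = 155.7 K; V₂ = V₁·(P₁/P₂)^(1/γ) = 24.71 L.
T constant ⇒ Boyle's law P V = const: T₃ = T₂; P₃ = P₂·(V₂/V₃) = 532.6 torr.
P constant ⇒ V ∝ T: P₄ = P₃; T₄ = T₃·(V₄/V₃) = 464.4 K.

T₄ ≈ 464 K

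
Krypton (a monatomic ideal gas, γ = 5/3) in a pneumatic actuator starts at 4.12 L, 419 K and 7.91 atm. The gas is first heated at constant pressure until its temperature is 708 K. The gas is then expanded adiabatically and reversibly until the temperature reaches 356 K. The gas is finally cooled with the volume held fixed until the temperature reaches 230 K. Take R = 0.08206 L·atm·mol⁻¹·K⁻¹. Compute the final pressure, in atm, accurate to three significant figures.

P₄ ≈ 0.916 atm

P constant ⇒ V ∝ T: P₂ = P₁; V₂ = V₁·(T₂/T₁) = 6.962 L.
Adiabatic (γ = 5/3), T V^(γ−1) and P V^γ constant: P₃ = P₂·(T₃/T₂)^(γ/(γ−1)) = 1.418 atm; V₃ = V₂·(T₂/T₃)^(1/(γ−1)) = 19.53 L.
V constant ⇒ P ∝ T: V₄ = V₃; P₄ = P₃·(T₄/T₃) = 0.9162 atm.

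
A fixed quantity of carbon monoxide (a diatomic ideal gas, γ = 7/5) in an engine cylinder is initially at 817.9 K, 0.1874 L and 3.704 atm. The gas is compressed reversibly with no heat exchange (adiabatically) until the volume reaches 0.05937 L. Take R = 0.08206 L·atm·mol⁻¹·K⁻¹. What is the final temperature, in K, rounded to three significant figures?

T₂ ≈ 1.30e+03 K

Reversible adiabatic, γ = 7/5: T₂ = T₁·(V₁/V₂)^(γ−1) = 1295 K; P₂ = P₁·(V₁/V₂)^γ = 18.52 atm.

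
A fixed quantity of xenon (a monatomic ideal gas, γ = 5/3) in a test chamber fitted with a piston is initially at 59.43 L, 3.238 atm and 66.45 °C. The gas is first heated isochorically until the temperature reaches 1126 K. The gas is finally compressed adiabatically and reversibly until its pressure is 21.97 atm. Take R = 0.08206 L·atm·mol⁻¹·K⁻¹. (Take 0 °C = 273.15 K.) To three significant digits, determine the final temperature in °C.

Convert: T₁ = 339.6 K.
V constant ⇒ P ∝ T: V₂ = V₁; P₂ = P₁·(T₂/T₁) = 10.74 atm.
Reversible adiabatic, γ = 5/3: T₃ = T₂·(P₃/P₂)^((γ−1)/γ) = 1499 K; V₃ = V₂·(P₂/P₃)^(1/γ) = 38.67 L.

T₃ ≈ 1.23e+03 °C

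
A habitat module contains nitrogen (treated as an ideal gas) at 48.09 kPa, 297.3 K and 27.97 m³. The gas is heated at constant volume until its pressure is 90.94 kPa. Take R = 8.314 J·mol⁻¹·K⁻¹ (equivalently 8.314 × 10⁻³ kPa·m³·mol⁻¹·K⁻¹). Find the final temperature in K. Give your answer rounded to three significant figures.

T₂ ≈ 562 K

Isochoric, so P/T is constant: V₂ = V₁; T₂ = T₁·(P₂/P₁) = 562.2 K.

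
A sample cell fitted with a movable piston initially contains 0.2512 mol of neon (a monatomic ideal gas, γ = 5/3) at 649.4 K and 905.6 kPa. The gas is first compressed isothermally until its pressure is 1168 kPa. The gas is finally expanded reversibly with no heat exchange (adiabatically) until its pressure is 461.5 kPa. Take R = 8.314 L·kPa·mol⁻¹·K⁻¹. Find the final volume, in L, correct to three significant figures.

V₃ ≈ 2.03 L

From PV = nRT: V₁ = nRT₁/P₁ = 1.498 L.
T constant ⇒ Boyle's law P V = const: T₂ = T₁; V₂ = V₁·(P₁/P₂) = 1.161 L.
Reversible adiabatic, γ = 5/3: T₃ = T₂·(P₃/P₂)^((γ−1)/γ) = 447.9 K; V₃ = V₂·(P₂/P₃)^(1/γ) = 2.027 L.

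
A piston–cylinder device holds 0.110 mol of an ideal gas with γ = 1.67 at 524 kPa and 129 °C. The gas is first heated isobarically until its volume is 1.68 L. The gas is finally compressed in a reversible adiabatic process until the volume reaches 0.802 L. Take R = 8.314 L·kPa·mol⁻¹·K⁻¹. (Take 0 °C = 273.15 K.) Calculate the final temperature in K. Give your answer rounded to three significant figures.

Convert: T₁ = 402.1 K.
From PV = nRT: V₁ = nRT₁/P₁ = 0.7019 L.
Isobaric, so V/T is constant: P₂ = P₁; T₂ = T₁·(V₂/V₁) = 962.6 K.
Adiabatic (γ = 1.67), T V^(γ−1) and P V^γ constant: T₃ = T₂·(V₂/V₃)^(γ−1) = 1580 K; P₃ = P₂·(V₂/V₃)^γ = 1801 kPa.

T₃ ≈ 1.58e+03 K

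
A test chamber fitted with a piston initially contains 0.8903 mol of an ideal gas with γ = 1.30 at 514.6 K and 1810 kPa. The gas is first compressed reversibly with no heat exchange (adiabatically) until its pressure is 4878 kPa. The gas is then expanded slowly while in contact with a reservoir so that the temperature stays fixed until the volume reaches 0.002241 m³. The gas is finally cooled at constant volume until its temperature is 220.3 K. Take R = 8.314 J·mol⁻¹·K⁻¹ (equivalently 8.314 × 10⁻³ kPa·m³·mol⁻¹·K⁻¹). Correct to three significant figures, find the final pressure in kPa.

From PV = nRT: V₁ = nRT₁/P₁ = 0.002104 m³.
Reversible adiabatic, γ = 1.30: T₂ = T₁·(P₂/P₁)^((γ−1)/γ) = 646.9 K; V₂ = V₁·(P₁/P₂)^(1/γ) = 0.0009816 m³.
Isothermal, so P V is constant: T₃ = T₂; P₃ = P₂·(V₂/V₃) = 2137 kPa.
V constant ⇒ P ∝ T: V₄ = V₃; P₄ = P₃·(T₄/T₃) = 727.6 kPa.

P₄ ≈ 728 kPa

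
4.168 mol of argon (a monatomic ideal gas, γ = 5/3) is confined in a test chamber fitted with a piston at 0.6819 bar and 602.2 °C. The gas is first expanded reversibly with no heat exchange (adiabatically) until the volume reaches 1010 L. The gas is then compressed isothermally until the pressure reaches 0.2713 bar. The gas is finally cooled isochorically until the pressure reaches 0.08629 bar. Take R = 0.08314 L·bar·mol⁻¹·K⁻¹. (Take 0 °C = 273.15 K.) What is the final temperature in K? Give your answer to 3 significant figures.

T₄ ≈ 161 K

Convert: T₁ = 875.4 K.
From PV = nRT: V₁ = nRT₁/P₁ = 444.8 L.
Adiabatic (γ = 5/3), T V^(γ−1) and P V^γ constant: T₂ = T₁·(V₁/V₂)^(γ−1) = 506.7 K; P₂ = P₁·(V₁/V₂)^γ = 0.1739 bar.
Isothermal, so P V is constant: T₃ = T₂; V₃ = V₂·(P₂/P₃) = 647.2 L.
Isochoric, so P/T is constant: V₄ = V₃; T₄ = T₃·(P₄/P₃) = 161.2 K.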